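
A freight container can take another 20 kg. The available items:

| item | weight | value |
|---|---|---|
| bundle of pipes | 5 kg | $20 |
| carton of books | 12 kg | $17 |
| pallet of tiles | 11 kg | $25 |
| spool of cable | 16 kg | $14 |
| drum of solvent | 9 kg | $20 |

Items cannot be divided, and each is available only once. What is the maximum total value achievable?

$45

Check high-value combinations within 20 kg:
- bundle of pipes+pallet of tiles: weight 5+11=16, value 20+25=45
- pallet of tiles+drum of solvent: weight 11+9=20, value 25+20=45
- bundle of pipes+drum of solvent: weight 5+9=14, value 20+20=40
- bundle of pipes+carton of books: weight 5+12=17, value 20+17=37
Best: $45.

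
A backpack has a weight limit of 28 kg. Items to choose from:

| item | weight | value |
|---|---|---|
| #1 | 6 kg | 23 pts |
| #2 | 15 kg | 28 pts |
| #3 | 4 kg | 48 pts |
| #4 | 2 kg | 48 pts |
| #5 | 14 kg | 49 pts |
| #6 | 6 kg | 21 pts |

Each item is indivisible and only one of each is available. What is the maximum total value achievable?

Check high-value combinations within 28 kg:
- #1+#3+#4+#5: weight 6+4+2+14=26, value 23+48+48+49=168
- #3+#4+#5+#6: weight 4+2+14+6=26, value 48+48+49+21=166
- #1+#2+#3+#4: weight 6+15+4+2=27, value 23+28+48+48=147
Best: 168 pts.

168 pts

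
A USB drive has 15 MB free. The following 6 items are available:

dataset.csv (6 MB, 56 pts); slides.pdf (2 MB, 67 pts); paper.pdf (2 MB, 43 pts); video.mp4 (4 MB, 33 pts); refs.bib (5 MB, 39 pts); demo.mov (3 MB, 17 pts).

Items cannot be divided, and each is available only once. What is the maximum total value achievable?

Check high-value combinations within 15 MB:
- dataset.csv+slides.pdf+paper.pdf+refs.bib: size 6+2+2+5=15, value 56+67+43+39=205
- dataset.csv+slides.pdf+paper.pdf+video.mp4: size 6+2+2+4=14, value 56+67+43+33=199
- dataset.csv+slides.pdf+paper.pdf+demo.mov: size 6+2+2+3=13, value 56+67+43+17=183
- slides.pdf+paper.pdf+video.mp4+refs.bib: size 2+2+4+5=13, value 67+43+33+39=182
- dataset.csv+slides.pdf+video.mp4+demo.mov: size 6+2+4+3=15, value 56+67+33+17=173
Best: 205 pts.

205 pts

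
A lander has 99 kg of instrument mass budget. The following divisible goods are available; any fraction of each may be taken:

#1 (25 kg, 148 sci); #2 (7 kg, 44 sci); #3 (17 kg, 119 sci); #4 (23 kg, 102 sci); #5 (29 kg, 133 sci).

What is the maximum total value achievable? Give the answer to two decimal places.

Take in order of value per unit:
- #3 (119/17 per unit): all 17 → value 119, running total 119.00
- #2 (44/7 per unit): all 7 → value 44, running total 163.00
- #1 (148/25 per unit): all 25 → value 148, running total 311.00
- #5 (133/29 per unit): all 29 → value 133, running total 444.00
- #4 (102/23 per unit): 21 of 23 → value 21×102/23 = 93.1304, running total 537.13
Total 537.13.

537.13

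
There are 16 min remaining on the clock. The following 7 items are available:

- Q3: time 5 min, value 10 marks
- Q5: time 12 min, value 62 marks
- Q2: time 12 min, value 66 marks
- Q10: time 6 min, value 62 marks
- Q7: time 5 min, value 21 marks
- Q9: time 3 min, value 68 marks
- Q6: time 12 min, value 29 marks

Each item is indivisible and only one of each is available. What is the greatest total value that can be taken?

151 marks

This is a 0/1 knapsack; check combinations near the capacity.
- Q10+Q7+Q9: time 6+5+3=14, value 62+21+68=151
- Q3+Q10+Q9: time 5+6+3=14, value 10+62+68=140
- Q2+Q9: time 12+3=15, value 66+68=134
- Q10+Q9: time 6+3=9, value 62+68=130
Best: 151 marks.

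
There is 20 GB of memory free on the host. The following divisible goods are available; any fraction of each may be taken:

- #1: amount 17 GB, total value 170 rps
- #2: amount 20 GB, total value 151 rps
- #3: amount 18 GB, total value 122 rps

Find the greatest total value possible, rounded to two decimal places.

192.65

Take in order of value per unit:
- #1 (170/17 per unit): all 17 → value 170, running total 170.00
- #2 (151/20 per unit): 3 of 20 → value 3×151/20 = 22.6500, running total 192.65
Total 192.65.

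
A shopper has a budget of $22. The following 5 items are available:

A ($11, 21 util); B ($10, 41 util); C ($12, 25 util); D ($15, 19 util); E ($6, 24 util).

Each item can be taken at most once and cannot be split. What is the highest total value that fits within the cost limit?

66 util

Check high-value combinations within $22:
- B+C: cost 10+12=22, value 41+25=66
- B+E: cost 10+6=16, value 41+24=65
- A+B: cost 11+10=21, value 21+41=62
- C+E: cost 12+6=18, value 25+24=49
- A+E: cost 11+6=17, value 21+24=45
Best: 66 util.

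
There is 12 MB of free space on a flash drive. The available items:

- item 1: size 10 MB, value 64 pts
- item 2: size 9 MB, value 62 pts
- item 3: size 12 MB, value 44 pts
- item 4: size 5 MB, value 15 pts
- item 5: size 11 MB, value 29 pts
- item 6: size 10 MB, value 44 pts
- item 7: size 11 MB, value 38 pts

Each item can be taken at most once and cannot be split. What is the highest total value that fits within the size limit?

Check high-value combinations within 12 MB:
- item 1: size 10, value 64
- item 2: size 9, value 62
- item 6: size 10, value 44
- item 3: size 12, value 44
Best: 64 pts.

64 pts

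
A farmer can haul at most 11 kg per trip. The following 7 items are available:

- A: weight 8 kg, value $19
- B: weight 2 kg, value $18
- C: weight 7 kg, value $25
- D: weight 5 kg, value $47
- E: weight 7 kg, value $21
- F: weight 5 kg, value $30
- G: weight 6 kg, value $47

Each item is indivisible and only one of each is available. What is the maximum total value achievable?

This is a 0/1 knapsack; check combinations near the capacity.
- D+G: weight 5+6=11, value 47+47=94
- D+F: weight 5+5=10, value 47+30=77
- F+G: weight 5+6=11, value 30+47=77
- B+D: weight 2+5=7, value 18+47=65
- B+G: weight 2+6=8, value 18+47=65
Best: $94.

$94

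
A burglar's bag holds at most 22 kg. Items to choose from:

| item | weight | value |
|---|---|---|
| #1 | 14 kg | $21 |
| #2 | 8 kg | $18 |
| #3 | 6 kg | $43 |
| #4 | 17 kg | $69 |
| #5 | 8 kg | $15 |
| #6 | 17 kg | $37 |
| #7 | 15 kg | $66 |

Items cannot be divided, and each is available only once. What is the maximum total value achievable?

Check high-value combinations within 22 kg:
- #3+#7: weight 6+15=21, value 43+66=109
- #2+#3+#5: weight 8+6+8=22, value 18+43+15=76
- #4: weight 17, value 69
- #7: weight 15, value 66
- #1+#3: weight 14+6=20, value 21+43=64
Best: $109.

$109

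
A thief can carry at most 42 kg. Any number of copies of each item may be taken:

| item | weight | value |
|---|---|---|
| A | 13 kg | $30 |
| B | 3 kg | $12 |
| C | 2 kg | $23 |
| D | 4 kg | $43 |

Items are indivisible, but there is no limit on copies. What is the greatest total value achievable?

Best value-per-unit is C at 23/2, and filling with it alone uses weight 21×2=42. No mix of the others beats 21×23 = 483.

$483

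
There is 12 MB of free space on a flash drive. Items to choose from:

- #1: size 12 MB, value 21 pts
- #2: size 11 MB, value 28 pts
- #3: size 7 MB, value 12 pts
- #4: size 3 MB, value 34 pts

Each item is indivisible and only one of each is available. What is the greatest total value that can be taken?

This is a 0/1 knapsack; check combinations near the capacity.
- #3+#4: size 7+3=10, value 12+34=46
- #4: size 3, value 34
- #2: size 11, value 28
Best: 46 pts.

46 pts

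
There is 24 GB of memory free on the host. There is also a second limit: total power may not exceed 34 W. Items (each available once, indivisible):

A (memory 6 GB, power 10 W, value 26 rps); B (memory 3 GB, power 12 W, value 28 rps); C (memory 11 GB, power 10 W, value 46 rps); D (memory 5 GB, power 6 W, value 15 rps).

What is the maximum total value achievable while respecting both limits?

Feasible sets respecting both limits:
- A+B+C: memory 20, power 32, value 100
- B+C+D: memory 19, power 28, value 89
- A+C+D: memory 22, power 26, value 87
Best: 100 rps.

100 rps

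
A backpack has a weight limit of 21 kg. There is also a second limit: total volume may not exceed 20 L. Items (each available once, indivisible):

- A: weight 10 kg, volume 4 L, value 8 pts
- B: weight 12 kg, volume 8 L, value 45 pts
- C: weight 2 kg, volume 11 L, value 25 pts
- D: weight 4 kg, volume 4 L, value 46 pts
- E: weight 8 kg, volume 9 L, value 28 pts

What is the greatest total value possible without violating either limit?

91 pts

Feasible sets respecting both limits:
- B+D: weight 16, volume 12, value 91
- A+C+D: weight 16, volume 19, value 79
- D+E: weight 12, volume 13, value 74
- B+E: weight 20, volume 17, value 73
Best: 91 pts.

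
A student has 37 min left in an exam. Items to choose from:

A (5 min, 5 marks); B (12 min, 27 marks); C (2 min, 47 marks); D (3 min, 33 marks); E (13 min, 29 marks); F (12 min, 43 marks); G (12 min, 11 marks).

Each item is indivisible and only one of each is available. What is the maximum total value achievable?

157 marks

Check high-value combinations within 37 min:
- A+C+D+E+F: time 5+2+3+13+12=35, value 5+47+33+29+43=157
- A+B+C+D+F: time 5+12+2+3+12=34, value 5+27+47+33+43=155
- C+D+E+F: time 2+3+13+12=30, value 47+33+29+43=152
- B+C+D+F: time 12+2+3+12=29, value 27+47+33+43=150
- A+B+C+D+E: time 5+12+2+3+13=35, value 5+27+47+33+29=141
Best: 157 marks.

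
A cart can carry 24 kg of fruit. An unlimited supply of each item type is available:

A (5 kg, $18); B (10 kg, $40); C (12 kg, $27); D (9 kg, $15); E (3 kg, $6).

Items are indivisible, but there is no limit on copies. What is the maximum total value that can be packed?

Best value-per-unit is B at 40/10; filling with it alone gives 2×40 = 80.
Optimal mix: 2×B + 1×E → weight 23, value 86.

$86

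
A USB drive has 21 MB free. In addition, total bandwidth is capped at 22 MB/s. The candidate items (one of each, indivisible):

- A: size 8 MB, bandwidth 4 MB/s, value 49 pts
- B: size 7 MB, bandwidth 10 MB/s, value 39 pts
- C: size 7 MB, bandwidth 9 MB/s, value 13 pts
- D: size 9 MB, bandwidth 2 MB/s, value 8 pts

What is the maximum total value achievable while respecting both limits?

Feasible sets respecting both limits:
- A+B: size 15, bandwidth 14, value 88
- A+C: size 15, bandwidth 13, value 62
- A+D: size 17, bandwidth 6, value 57
Best: 88 pts.

88 pts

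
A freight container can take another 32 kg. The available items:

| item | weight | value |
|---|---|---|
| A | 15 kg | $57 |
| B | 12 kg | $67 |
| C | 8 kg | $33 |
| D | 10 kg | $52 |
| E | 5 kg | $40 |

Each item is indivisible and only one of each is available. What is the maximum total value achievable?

$164

Check high-value combinations within 32 kg:
- A+B+E: weight 15+12+5=32, value 57+67+40=164
- B+D+E: weight 12+10+5=27, value 67+52+40=159
- B+C+D: weight 12+8+10=30, value 67+33+52=152
- A+D+E: weight 15+10+5=30, value 57+52+40=149
Best: $164.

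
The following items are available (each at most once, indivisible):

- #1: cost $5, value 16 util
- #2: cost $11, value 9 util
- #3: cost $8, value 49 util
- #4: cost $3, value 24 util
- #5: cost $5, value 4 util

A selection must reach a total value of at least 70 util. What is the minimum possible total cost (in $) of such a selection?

Subsets with value ≥ 70, sorted by total cost:
- #3+#4: cost 11, value 73
- #1+#3+#4: cost 16, value 89
- #3+#4+#5: cost 16, value 77
- #1+#3+#4+#5: cost 21, value 93
Minimum cost: 11 $.

11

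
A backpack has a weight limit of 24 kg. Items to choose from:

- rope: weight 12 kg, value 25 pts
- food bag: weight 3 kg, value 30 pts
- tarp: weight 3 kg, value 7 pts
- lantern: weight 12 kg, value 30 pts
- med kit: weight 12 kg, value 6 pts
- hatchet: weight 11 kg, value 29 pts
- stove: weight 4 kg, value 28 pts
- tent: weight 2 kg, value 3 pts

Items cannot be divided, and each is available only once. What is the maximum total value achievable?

98 pts

Check high-value combinations within 24 kg:
- food bag+tarp+lantern+stove+tent: weight 3+3+12+4+2=24, value 30+7+30+28+3=98
- food bag+tarp+hatchet+stove+tent: weight 3+3+11+4+2=23, value 30+7+29+28+3=97
- food bag+tarp+lantern+stove: weight 3+3+12+4=22, value 30+7+30+28=95
- food bag+tarp+hatchet+stove: weight 3+3+11+4=21, value 30+7+29+28=94
Best: 98 pts.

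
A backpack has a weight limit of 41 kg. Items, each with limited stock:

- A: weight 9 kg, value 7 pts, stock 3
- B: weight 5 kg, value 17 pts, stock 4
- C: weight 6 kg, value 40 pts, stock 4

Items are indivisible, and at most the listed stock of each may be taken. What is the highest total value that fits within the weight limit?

Best selections within weight 41 and stock limits:
- 3×B + 4×C: weight 39, value 211
- 2×B + 4×C: weight 34, value 194
- 4×B + 3×C: weight 38, value 188
- 1×A + 1×B + 4×C: weight 38, value 184
Best: 211 pts.

211 pts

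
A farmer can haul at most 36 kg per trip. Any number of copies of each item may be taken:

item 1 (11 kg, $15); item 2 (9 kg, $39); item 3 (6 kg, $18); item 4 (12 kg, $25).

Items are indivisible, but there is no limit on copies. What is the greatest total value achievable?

$156

Best value-per-unit is item 2 at 39/9, and filling with it alone uses weight 4×9=36. No mix of the others beats 4×39 = 156.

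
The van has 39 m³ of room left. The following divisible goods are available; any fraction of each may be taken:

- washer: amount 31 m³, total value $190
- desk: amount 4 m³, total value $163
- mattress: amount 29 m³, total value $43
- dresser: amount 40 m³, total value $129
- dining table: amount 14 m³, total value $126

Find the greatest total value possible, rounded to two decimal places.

417.71

Take in order of value per unit:
- desk (163/4 per unit): all 4 → value 163, running total 163.00
- dining table (126/14 per unit): all 14 → value 126, running total 289.00
- washer (190/31 per unit): 21 of 31 → value 21×190/31 = 128.7097, running total 417.71
Total 417.71.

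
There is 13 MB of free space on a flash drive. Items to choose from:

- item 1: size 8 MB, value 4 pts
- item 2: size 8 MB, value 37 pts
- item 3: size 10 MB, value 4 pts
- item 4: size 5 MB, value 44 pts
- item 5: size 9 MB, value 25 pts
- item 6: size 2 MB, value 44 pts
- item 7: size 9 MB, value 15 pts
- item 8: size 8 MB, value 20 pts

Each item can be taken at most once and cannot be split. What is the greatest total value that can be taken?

Check high-value combinations within 13 MB:
- item 4+item 6: size 5+2=7, value 44+44=88
- item 2+item 6: size 8+2=10, value 37+44=81
- item 2+item 4: size 8+5=13, value 37+44=81
- item 5+item 6: size 9+2=11, value 25+44=69
- item 6+item 8: size 2+8=10, value 44+20=64
Best: 88 pts.

88 pts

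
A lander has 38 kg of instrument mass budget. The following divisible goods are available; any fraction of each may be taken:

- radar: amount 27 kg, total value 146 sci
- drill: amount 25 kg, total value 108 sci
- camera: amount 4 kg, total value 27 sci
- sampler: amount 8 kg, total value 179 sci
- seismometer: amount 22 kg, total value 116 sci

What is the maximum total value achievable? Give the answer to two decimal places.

346.59

Take in order of value per unit:
- sampler (179/8 per unit): all 8 → value 179, running total 179.00
- camera (27/4 per unit): all 4 → value 27, running total 206.00
- radar (146/27 per unit): 26 of 27 → value 26×146/27 = 140.5926, running total 346.59
Total 346.59.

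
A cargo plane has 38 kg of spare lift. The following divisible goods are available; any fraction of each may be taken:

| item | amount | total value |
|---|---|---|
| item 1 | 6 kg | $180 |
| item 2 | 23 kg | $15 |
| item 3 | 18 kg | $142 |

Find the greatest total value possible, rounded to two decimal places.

331.13

Take in order of value per unit:
- item 1 (180/6 per unit): all 6 → value 180, running total 180.00
- item 3 (142/18 per unit): all 18 → value 142, running total 322.00
- item 2 (15/23 per unit): 14 of 23 → value 14×15/23 = 9.1304, running total 331.13
Total 331.13.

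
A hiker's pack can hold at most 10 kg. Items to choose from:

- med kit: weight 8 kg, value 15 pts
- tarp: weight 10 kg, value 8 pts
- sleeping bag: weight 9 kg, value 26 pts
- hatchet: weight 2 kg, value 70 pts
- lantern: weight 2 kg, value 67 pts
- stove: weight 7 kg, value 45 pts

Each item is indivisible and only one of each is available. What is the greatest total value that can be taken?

137 pts

This is a 0/1 knapsack; check combinations near the capacity.
- hatchet+lantern: weight 2+2=4, value 70+67=137
- hatchet+stove: weight 2+7=9, value 70+45=115
- lantern+stove: weight 2+7=9, value 67+45=112
Best: 137 pts.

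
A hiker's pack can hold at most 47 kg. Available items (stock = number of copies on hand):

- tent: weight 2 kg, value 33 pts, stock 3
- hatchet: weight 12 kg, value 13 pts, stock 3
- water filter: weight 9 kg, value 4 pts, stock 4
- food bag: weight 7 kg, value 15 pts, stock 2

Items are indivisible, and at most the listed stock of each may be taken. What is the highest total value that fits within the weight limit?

Best selections within weight 47 and stock limits:
- 3×tent + 2×hatchet + 2×food bag: weight 44, value 155
- 3×tent + 1×hatchet + 1×water filter + 2×food bag: weight 41, value 146
- 3×tent + 2×hatchet + 1×water filter + 1×food bag: weight 46, value 144
Best: 155 pts.

155 pts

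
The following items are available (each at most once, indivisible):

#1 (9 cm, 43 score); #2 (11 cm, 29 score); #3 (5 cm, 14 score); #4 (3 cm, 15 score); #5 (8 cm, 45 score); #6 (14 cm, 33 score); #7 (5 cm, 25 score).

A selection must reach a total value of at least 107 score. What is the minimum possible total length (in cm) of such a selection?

Subsets with value ≥ 107, sorted by total length:
- #1+#5+#7: length 22, value 113
- #1+#4+#5+#7: length 25, value 128
- #1+#3+#4+#5: length 25, value 117
- #1+#3+#5+#7: length 27, value 127
Minimum length: 22 cm.

22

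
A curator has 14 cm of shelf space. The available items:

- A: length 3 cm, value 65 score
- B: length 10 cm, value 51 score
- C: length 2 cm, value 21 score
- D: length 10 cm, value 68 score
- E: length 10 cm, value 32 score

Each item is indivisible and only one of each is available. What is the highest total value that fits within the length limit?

Check high-value combinations within 14 cm:
- A+D: length 3+10=13, value 65+68=133
- A+B: length 3+10=13, value 65+51=116
- A+E: length 3+10=13, value 65+32=97
- C+D: length 2+10=12, value 21+68=89
- A+C: length 3+2=5, value 65+21=86
Best: 133 score.

133 score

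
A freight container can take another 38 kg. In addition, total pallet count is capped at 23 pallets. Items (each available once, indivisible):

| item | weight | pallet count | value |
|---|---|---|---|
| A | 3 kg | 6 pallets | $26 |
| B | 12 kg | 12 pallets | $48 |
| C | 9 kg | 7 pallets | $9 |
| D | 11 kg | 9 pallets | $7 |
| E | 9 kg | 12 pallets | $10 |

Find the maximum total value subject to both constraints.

Feasible sets respecting both limits:
- A+B: weight 15, pallet count 18, value 74
- B+C: weight 21, pallet count 19, value 57
- B+D: weight 23, pallet count 21, value 55
- B: weight 12, pallet count 12, value 48
Best: $74.

$74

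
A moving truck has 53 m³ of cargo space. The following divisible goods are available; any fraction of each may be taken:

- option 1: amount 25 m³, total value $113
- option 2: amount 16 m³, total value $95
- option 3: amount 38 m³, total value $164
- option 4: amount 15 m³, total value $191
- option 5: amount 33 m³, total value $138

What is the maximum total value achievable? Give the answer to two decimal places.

385.44

Take in order of value per unit:
- option 4 (191/15 per unit): all 15 → value 191, running total 191.00
- option 2 (95/16 per unit): all 16 → value 95, running total 286.00
- option 1 (113/25 per unit): 22 of 25 → value 22×113/25 = 99.4400, running total 385.44
Total 385.44.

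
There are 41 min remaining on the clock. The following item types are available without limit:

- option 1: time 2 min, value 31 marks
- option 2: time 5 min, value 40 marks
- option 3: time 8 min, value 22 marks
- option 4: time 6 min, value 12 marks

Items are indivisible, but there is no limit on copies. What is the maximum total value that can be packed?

620 marks

Best value-per-unit is option 1 at 31/2, and filling with it alone uses time 20×2=40. No mix of the others beats 20×31 = 620.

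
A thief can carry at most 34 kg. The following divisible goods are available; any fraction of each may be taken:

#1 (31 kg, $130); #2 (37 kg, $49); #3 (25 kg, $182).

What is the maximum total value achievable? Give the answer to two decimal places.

219.74

Take in order of value per unit:
- #3 (182/25 per unit): all 25 → value 182, running total 182.00
- #1 (130/31 per unit): 9 of 31 → value 9×130/31 = 37.7419, running total 219.74
Total 219.74.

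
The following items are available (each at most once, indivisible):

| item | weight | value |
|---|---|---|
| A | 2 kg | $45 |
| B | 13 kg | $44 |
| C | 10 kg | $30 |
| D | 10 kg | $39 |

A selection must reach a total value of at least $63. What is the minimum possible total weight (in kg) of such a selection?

Subsets with value ≥ 63, sorted by total weight:
- A+D: weight 12, value 84
- A+C: weight 12, value 75
Minimum weight: 12 kg.

12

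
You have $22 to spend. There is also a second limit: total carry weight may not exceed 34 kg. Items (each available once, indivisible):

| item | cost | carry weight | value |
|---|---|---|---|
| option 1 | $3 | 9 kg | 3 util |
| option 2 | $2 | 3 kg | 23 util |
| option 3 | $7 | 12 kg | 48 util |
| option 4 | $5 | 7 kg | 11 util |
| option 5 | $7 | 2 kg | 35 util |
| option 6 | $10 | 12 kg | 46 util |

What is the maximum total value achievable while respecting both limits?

Feasible sets respecting both limits:
- option 2+option 3+option 4+option 5: cost 21, carry weight 24, value 117
- option 2+option 3+option 6: cost 19, carry weight 27, value 117
- option 1+option 2+option 3+option 5: cost 19, carry weight 26, value 109
Best: 117 util.

117 util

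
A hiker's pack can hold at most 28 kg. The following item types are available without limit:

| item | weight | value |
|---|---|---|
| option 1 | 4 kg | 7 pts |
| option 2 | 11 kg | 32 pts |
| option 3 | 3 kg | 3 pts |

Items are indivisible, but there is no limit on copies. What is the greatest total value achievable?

Best value-per-unit is option 2 at 32/11; filling with it alone gives 2×32 = 64.
Optimal mix: 1×option 1 + 2×option 2 → weight 26, value 71.

71 pts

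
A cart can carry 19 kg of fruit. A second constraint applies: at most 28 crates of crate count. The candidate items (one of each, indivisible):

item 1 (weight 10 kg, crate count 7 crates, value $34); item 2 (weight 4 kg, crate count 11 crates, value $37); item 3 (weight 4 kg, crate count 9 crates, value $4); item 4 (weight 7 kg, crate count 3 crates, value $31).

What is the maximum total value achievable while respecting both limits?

Feasible sets respecting both limits:
- item 1+item 2+item 3: weight 18, crate count 27, value 75
- item 2+item 3+item 4: weight 15, crate count 23, value 72
- item 1+item 2: weight 14, crate count 18, value 71
Best: $75.

$75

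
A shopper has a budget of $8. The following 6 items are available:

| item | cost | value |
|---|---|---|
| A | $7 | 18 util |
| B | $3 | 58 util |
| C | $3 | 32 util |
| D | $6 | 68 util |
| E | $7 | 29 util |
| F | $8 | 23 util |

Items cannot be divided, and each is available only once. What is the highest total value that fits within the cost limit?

Check high-value combinations within $8:
- B+C: cost 3+3=6, value 58+32=90
- D: cost 6, value 68
- B: cost 3, value 58
- C: cost 3, value 32
- E: cost 7, value 29
Best: 90 util.

90 util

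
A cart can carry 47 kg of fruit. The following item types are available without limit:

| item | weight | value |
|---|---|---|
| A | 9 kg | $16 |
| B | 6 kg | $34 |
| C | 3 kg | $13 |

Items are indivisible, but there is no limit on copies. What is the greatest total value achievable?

$251

Best value-per-unit is B at 34/6; filling with it alone gives 7×34 = 238.
Optimal mix: 7×B + 1×C → weight 45, value 251.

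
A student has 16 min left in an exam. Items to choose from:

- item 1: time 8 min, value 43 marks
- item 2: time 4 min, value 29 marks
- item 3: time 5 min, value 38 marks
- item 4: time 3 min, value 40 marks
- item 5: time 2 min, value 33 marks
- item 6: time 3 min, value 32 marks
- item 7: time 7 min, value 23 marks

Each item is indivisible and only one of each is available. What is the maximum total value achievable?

148 marks

Check high-value combinations within 16 min:
- item 1+item 4+item 5+item 6: time 8+3+2+3=16, value 43+40+33+32=148
- item 3+item 4+item 5+item 6: time 5+3+2+3=13, value 38+40+33+32=143
- item 2+item 3+item 4+item 5: time 4+5+3+2=14, value 29+38+40+33=140
- item 2+item 3+item 4+item 6: time 4+5+3+3=15, value 29+38+40+32=139
- item 2+item 4+item 5+item 6: time 4+3+2+3=12, value 29+40+33+32=134
Best: 148 marks.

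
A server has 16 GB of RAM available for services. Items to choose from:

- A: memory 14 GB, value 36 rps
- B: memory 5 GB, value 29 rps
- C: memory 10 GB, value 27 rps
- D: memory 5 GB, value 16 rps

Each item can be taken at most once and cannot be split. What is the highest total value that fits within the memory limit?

56 rps

Check high-value combinations within 16 GB:
- B+C: memory 5+10=15, value 29+27=56
- B+D: memory 5+5=10, value 29+16=45
- C+D: memory 10+5=15, value 27+16=43
Best: 56 rps.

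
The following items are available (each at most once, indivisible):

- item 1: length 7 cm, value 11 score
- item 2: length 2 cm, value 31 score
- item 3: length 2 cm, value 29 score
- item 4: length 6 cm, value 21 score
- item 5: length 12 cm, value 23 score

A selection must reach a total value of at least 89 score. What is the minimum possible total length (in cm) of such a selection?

Subsets with value ≥ 89, sorted by total length:
- item 1+item 2+item 3+item 4: length 17, value 92
- item 2+item 3+item 4+item 5: length 22, value 104
Minimum length: 17 cm.

17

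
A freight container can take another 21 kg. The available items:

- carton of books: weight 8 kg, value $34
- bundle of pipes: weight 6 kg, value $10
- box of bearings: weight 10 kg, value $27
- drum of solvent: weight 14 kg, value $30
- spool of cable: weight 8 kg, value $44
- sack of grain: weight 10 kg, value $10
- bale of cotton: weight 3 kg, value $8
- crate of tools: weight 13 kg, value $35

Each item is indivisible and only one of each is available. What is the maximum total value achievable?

$86

This is a 0/1 knapsack; check combinations near the capacity.
- carton of books+spool of cable+bale of cotton: weight 8+8+3=19, value 34+44+8=86
- box of bearings+spool of cable+bale of cotton: weight 10+8+3=21, value 27+44+8=79
- spool of cable+crate of tools: weight 8+13=21, value 44+35=79
- carton of books+spool of cable: weight 8+8=16, value 34+44=78
- box of bearings+spool of cable: weight 10+8=18, value 27+44=71
Best: $86.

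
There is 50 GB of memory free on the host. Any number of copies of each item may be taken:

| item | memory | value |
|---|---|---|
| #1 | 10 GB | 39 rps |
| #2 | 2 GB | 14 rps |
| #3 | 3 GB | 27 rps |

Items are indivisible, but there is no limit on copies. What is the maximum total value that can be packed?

446 rps

Best value-per-unit is #3 at 27/3; filling with it alone gives 16×27 = 432.
Optimal mix: 1×#2 + 16×#3 → memory 50, value 446.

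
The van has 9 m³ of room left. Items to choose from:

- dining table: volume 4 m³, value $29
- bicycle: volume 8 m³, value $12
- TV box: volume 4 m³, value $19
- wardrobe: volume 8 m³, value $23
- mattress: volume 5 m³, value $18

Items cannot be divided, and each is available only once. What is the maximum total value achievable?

This is a 0/1 knapsack; check combinations near the capacity.
- dining table+TV box: volume 4+4=8, value 29+19=48
- dining table+mattress: volume 4+5=9, value 29+18=47
- TV box+mattress: volume 4+5=9, value 19+18=37
Best: $48.

$48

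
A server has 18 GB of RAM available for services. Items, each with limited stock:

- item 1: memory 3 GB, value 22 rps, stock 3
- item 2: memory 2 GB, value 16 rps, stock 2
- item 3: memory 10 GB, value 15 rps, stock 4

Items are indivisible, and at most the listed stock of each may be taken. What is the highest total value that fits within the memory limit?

Best selections within memory 18 and stock limits:
- 3×item 1 + 2×item 2: memory 13, value 98
- 3×item 1 + 1×item 2: memory 11, value 82
Best: 98 rps.

98 rps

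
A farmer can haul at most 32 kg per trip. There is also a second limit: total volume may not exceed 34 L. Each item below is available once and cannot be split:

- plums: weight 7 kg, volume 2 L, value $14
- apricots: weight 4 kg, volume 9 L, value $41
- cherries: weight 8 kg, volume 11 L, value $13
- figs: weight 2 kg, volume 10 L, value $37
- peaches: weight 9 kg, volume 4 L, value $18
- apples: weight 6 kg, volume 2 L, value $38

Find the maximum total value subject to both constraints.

$148

Feasible sets respecting both limits:
- plums+apricots+figs+peaches+apples: weight 28, volume 27, value 148
- plums+apricots+cherries+figs+apples: weight 27, volume 34, value 143
- apricots+figs+peaches+apples: weight 21, volume 25, value 134
Best: $148.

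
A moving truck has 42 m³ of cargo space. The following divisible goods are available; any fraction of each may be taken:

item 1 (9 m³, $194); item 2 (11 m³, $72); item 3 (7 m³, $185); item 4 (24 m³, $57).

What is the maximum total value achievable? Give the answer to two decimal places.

Take in order of value per unit:
- item 3 (185/7 per unit): all 7 → value 185, running total 185.00
- item 1 (194/9 per unit): all 9 → value 194, running total 379.00
- item 2 (72/11 per unit): all 11 → value 72, running total 451.00
- item 4 (57/24 per unit): 15 of 24 → value 15×57/24 = 35.6250, running total 486.63
Total 486.63.

486.63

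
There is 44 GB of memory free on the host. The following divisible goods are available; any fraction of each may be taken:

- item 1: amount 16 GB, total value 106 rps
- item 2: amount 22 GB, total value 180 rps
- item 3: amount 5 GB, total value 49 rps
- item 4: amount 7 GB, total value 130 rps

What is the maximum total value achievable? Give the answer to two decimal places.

425.25

Take in order of value per unit:
- item 4 (130/7 per unit): all 7 → value 130, running total 130.00
- item 3 (49/5 per unit): all 5 → value 49, running total 179.00
- item 2 (180/22 per unit): all 22 → value 180, running total 359.00
- item 1 (106/16 per unit): 10 of 16 → value 10×106/16 = 66.2500, running total 425.25
Total 425.25.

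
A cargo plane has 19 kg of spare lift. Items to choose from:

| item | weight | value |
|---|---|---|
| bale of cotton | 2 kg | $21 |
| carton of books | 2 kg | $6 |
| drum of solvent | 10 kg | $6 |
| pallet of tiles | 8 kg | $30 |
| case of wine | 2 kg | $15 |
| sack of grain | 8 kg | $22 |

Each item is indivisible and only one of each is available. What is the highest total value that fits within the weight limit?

$73

Check high-value combinations within 19 kg:
- bale of cotton+pallet of tiles+sack of grain: weight 2+8+8=18, value 21+30+22=73
- bale of cotton+carton of books+pallet of tiles+case of wine: weight 2+2+8+2=14, value 21+6+30+15=72
- pallet of tiles+case of wine+sack of grain: weight 8+2+8=18, value 30+15+22=67
- bale of cotton+pallet of tiles+case of wine: weight 2+8+2=12, value 21+30+15=66
Best: $73.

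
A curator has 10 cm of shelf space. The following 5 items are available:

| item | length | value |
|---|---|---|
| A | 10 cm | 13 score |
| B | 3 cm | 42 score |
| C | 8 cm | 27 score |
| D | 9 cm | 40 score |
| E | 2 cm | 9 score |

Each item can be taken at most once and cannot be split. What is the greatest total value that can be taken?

51 score

This is a 0/1 knapsack; check combinations near the capacity.
- B+E: length 3+2=5, value 42+9=51
- B: length 3, value 42
- D: length 9, value 40
- C+E: length 8+2=10, value 27+9=36
- C: length 8, value 27
Best: 51 score.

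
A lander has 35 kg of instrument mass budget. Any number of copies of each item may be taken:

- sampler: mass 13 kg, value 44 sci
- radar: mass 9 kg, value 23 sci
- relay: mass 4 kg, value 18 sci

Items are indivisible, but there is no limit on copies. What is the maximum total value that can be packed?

Best value-per-unit is relay at 18/4, and filling with it alone uses mass 8×4=32. No mix of the others beats 8×18 = 144.

144 sci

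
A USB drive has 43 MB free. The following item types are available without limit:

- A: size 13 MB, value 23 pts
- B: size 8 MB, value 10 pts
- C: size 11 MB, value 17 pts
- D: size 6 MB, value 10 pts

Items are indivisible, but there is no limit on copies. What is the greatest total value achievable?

73 pts

Best value-per-unit is A at 23/13; filling with it alone gives 3×23 = 69.
Optimal mix: 2×A + 1×C + 1×D → size 43, value 73.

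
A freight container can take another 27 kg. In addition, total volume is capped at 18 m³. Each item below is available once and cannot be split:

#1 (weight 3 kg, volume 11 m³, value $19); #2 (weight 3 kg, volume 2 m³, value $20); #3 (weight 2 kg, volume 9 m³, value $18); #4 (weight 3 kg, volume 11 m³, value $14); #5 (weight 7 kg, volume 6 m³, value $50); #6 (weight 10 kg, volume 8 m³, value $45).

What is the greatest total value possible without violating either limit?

$115

Feasible sets respecting both limits:
- #2+#5+#6: weight 20, volume 16, value 115
- #5+#6: weight 17, volume 14, value 95
- #2+#3+#5: weight 12, volume 17, value 88
- #2+#5: weight 10, volume 8, value 70
Best: $115.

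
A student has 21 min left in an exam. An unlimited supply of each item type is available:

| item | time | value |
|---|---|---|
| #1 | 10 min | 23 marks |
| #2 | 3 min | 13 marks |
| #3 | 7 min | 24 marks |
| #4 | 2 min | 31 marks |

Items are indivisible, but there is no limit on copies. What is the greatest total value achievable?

310 marks

Best value-per-unit is #4 at 31/2, and filling with it alone uses time 10×2=20. No mix of the others beats 10×31 = 310.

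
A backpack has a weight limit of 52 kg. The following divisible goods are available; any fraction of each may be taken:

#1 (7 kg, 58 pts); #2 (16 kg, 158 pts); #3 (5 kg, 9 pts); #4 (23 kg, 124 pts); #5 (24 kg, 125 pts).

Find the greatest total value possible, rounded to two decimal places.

371.25

Take in order of value per unit:
- #2 (158/16 per unit): all 16 → value 158, running total 158.00
- #1 (58/7 per unit): all 7 → value 58, running total 216.00
- #4 (124/23 per unit): all 23 → value 124, running total 340.00
- #5 (125/24 per unit): 6 of 24 → value 6×125/24 = 31.2500, running total 371.25
Total 371.25.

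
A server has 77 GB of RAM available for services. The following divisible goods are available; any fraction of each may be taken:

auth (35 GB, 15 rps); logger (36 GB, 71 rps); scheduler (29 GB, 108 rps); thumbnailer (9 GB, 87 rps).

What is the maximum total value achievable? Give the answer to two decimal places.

267.29

Take in order of value per unit:
- thumbnailer (87/9 per unit): all 9 → value 87, running total 87.00
- scheduler (108/29 per unit): all 29 → value 108, running total 195.00
- logger (71/36 per unit): all 36 → value 71, running total 266.00
- auth (15/35 per unit): 3 of 35 → value 3×15/35 = 1.2857, running total 267.29
Total 267.29.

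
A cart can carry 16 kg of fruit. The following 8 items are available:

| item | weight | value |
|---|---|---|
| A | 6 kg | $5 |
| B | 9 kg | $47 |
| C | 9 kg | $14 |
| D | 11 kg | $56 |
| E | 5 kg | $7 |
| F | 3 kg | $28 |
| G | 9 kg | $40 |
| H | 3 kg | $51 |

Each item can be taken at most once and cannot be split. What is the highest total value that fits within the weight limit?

This is a 0/1 knapsack; check combinations near the capacity.
- B+F+H: weight 9+3+3=15, value 47+28+51=126
- F+G+H: weight 3+9+3=15, value 28+40+51=119
- D+H: weight 11+3=14, value 56+51=107
- B+H: weight 9+3=12, value 47+51=98
Best: $126.

$126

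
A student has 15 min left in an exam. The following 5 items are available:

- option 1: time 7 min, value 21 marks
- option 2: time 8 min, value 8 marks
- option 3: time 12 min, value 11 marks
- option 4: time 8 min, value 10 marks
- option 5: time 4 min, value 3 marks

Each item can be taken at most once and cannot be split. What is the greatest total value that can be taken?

Check high-value combinations within 15 min:
- option 1+option 4: time 7+8=15, value 21+10=31
- option 1+option 2: time 7+8=15, value 21+8=29
- option 1+option 5: time 7+4=11, value 21+3=24
- option 1: time 7, value 21
Best: 31 marks.

31 marks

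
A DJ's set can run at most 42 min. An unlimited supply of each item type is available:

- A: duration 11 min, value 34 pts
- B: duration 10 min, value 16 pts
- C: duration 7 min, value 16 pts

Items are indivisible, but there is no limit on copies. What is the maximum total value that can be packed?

Best value-per-unit is A at 34/11; filling with it alone gives 3×34 = 102.
Optimal mix: 3×A + 1×C → duration 40, value 118.

118 pts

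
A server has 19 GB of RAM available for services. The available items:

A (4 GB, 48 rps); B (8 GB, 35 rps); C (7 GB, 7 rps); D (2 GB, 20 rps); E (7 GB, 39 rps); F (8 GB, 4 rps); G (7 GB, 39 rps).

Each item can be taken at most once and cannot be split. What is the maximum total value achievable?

126 rps

This is a 0/1 knapsack; check combinations near the capacity.
- A+E+G: memory 4+7+7=18, value 48+39+39=126
- A+B+E: memory 4+8+7=19, value 48+35+39=122
- A+B+G: memory 4+8+7=19, value 48+35+39=122
- A+D+E: memory 4+2+7=13, value 48+20+39=107
- A+D+G: memory 4+2+7=13, value 48+20+39=107
Best: 126 rps.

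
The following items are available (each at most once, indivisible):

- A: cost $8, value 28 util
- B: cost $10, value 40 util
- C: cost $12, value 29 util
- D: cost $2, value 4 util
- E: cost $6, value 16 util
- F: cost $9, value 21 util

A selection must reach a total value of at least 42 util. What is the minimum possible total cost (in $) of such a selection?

12

Subsets with value ≥ 42, sorted by total cost:
- B+D: cost 12, value 44
- A+E: cost 14, value 44
- B+E: cost 16, value 56
- A+D+E: cost 16, value 48
Minimum cost: 12 $.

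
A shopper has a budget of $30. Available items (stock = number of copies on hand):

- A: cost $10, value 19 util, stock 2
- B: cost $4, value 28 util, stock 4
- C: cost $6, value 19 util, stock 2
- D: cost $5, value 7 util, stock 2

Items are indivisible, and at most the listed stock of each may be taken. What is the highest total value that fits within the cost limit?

150 util

Top feasible selections:
- 4×B + 2×C: cost 28, value 150
- 4×B + 1×C + 1×D: cost 27, value 138
- 4×B + 1×C: cost 22, value 131
Best: 150 util.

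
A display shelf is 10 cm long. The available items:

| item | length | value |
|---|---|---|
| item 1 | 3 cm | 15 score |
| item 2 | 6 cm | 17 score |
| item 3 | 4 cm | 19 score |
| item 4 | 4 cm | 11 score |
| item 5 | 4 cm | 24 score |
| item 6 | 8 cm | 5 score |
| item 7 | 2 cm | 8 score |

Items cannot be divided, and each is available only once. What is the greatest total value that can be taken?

51 score

Check high-value combinations within 10 cm:
- item 3+item 5+item 7: length 4+4+2=10, value 19+24+8=51
- item 1+item 5+item 7: length 3+4+2=9, value 15+24+8=47
- item 3+item 5: length 4+4=8, value 19+24=43
- item 4+item 5+item 7: length 4+4+2=10, value 11+24+8=43
Best: 51 score.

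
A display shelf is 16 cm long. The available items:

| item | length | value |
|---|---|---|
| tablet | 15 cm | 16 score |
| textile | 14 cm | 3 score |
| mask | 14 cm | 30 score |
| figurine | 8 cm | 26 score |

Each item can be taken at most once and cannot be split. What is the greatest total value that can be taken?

Check high-value combinations within 16 cm:
- mask: length 14, value 30
- figurine: length 8, value 26
- tablet: length 15, value 16
- textile: length 14, value 3
Best: 30 score.

30 score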